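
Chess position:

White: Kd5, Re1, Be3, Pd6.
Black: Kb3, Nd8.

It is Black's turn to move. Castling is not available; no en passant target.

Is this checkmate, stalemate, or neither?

Black to move; black king on b3.
In check: no.
Legal moves for Black: Nf7, Nb7, Ne6, Nc6, Kb4, Ka4, Kc3, Ka3, Kc2, Kb2, Ka2.
Black has 11 legal moves and is not in check → neither.

neither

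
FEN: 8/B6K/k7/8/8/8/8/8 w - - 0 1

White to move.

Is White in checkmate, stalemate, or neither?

neither

White to move; white king on h7.
In check: no.
Legal moves for White: Kh8, Kg8, Kg7, Kh6, Kg6, Bb8, Bb6, Bc5, Bd4, Be3, Bf2, Bg1.
White has 12 legal moves and is not in check → neither.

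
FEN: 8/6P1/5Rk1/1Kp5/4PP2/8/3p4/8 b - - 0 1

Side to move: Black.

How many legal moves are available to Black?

Black to move; king on g6.
In check: yes, from the white rook on f6.
Legal moves: Kh7, Kxg7, Kxf6, Kh5.
Count: 4.

4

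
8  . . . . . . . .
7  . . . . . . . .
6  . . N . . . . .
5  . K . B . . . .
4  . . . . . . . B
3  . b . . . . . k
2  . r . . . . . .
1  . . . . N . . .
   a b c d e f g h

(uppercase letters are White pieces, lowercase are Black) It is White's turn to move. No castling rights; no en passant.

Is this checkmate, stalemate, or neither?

White to move; white king on b5.
In check: no.
Legal moves for White include: Nd8, Nb8, Ne7, Na7, Ne5, Na5, Nd4, Nb4, Bg8, Bf7, Be6+, Be4, Bc4, Bf3, Bxb3, Bg2+, Bh1, Kb6, ... (list truncated; more exist).
White has legal moves and is not in check → neither.

neither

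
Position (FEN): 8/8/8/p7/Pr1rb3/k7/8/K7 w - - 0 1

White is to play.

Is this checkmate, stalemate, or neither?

stalemate

White to move; white king on a1.
In check: no.
King squares — b1: attacked by Rb4; a2: attacked by Ka3; b2: attacked by Ka3.
Legal moves for White: none.
Not in check and no legal moves → stalemate.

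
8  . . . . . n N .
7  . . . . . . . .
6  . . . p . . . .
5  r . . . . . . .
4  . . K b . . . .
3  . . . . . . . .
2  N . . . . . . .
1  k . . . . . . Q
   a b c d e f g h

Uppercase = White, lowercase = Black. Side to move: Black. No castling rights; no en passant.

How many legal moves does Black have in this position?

Black to move; king on a1.
In check: yes, from the white queen on h1.
Legal moves: Kb2, Kxa2, Bg1.
Count: 3.

3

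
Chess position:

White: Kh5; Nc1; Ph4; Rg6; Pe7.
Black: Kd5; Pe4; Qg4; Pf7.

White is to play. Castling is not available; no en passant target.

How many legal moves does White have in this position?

White to move; king on h5.
In check: yes, from the black queen on g4.
Legal moves: Kh6, Kxg4, Rxg4.
Count: 3.

3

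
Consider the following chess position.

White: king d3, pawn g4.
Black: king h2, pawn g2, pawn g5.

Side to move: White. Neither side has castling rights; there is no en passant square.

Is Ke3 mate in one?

no

After Ke3: black king on h2; in check: no.
Black is not in check, so this cannot be checkmate.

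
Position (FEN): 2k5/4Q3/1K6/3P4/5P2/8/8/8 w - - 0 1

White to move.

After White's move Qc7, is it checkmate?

yes

After Qc7: black king on c8; in check: yes, from the white queen on c7.
King squares — b7: attacked by Kb6; c7: attacked by Kb6; d7: attacked by Qc7; b8: attacked by Qc7; d8: attacked by Qc7.
Black has no legal moves → checkmate.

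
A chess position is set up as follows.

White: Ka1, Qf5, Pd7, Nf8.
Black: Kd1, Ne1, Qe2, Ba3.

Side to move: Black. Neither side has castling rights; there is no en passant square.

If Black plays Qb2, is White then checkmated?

yes

After Qb2: white king on a1; in check: yes, from the black queen on b2.
King squares — b1: attacked by Qb2; a2: attacked by Qb2; b2: attacked by Ba3.
White has no legal moves → checkmate.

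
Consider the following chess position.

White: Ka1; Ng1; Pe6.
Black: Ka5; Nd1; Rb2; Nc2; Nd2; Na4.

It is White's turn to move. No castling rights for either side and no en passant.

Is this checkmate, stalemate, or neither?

White to move; white king on a1.
In check: yes, from the black knight on c2.
King squares — b1: attacked by Rb2; a2: attacked by Rb2; b2: attacked by Nd1.
Legal moves for White: none.
In check with no legal moves → checkmate.

checkmate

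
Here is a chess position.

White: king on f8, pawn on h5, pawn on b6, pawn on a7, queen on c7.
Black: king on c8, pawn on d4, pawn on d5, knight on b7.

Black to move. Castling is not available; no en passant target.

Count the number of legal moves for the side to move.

Black to move; king on c8.
In check: yes, from the white queen on c7.
Legal moves: none.
Count: 0.

0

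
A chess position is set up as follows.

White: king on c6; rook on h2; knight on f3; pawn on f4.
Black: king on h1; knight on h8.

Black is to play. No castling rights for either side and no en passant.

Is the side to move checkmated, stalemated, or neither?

Black to move; black king on h1.
In check: yes, from the white rook on h2.
King squares — g1: attacked by Nf3; g2: attacked by Rh2; h2: attacked by Nf3.
Legal moves for Black: none.
In check with no legal moves → checkmate.

checkmate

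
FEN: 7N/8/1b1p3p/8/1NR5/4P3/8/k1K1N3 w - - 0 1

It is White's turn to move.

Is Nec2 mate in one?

After Nec2: black king on a1; in check: yes, from the white knight on c2.
King squares — b1: attacked by Kc1; a2: attacked by Nb4; b2: attacked by Kc1.
Black has no legal moves → checkmate.

yes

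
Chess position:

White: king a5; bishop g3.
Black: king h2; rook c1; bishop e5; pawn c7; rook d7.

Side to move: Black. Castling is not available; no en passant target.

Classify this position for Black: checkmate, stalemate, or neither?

neither

Black to move; black king on h2.
In check: yes, from the white bishop on g3.
King squares — g1: available; h1: available; g2: available; g3: available; h3: available.
Legal moves for Black: Kh3, Kxg3, Kg2, Kh1, Kg1, Bxg3.
Black is in check but has 6 legal moves → neither.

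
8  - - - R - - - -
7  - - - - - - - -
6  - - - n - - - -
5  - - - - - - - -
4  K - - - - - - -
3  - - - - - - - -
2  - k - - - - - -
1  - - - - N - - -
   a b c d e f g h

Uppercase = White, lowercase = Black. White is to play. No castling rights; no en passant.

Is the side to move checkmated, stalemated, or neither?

neither

White to move; white king on a4.
In check: no.
Legal moves for White: Rh8, Rg8, Rf8, Re8, Rc8, Rb8+, Ra8, Rd7, Rxd6, Ka5, Kb4, Nf3, Nd3+, Ng2, Nc2.
White has 15 legal moves and is not in check → neither.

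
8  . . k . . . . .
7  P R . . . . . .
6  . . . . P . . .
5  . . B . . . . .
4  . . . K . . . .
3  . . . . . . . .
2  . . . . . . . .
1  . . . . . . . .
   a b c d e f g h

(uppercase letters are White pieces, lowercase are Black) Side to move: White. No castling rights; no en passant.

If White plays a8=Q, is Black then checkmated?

After a8=Q: black king on c8; in check: yes, from the white queen on a8.
King squares — b7: attacked by Qa8; c7: attacked by Rb7; d7: attacked by Pe6; b8: attacked by Rb7; d8: attacked by Qa8.
Black has no legal moves → checkmate.

yes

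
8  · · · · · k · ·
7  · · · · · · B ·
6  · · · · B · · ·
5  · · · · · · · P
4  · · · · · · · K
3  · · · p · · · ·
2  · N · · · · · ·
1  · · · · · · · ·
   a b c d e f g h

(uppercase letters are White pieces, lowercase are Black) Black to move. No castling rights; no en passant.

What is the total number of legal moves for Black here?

3

Black to move; king on f8.
In check: yes, from the white bishop on g7.
Legal moves: Ke8, Kxg7, Ke7.
Count: 3.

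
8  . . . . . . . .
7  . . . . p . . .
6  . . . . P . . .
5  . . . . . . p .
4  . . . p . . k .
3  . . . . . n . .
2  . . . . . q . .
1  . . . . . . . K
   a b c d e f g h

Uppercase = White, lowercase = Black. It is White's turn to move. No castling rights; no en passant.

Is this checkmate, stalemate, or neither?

stalemate

White to move; white king on h1.
In check: no.
King squares — g1: attacked by Qf2; g2: attacked by Qf2; h2: attacked by Qf2.
Legal moves for White: none.
Not in check and no legal moves → stalemate.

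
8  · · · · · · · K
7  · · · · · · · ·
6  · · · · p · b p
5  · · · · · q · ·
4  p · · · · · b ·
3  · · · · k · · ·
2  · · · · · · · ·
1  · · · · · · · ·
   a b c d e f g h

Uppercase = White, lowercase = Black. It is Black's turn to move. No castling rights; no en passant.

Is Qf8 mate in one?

yes

After Qf8: white king on h8; in check: yes, from the black queen on f8.
King squares — g7: attacked by Qf8; h7: attacked by Bg6; g8: attacked by Qf8.
White has no legal moves → checkmate.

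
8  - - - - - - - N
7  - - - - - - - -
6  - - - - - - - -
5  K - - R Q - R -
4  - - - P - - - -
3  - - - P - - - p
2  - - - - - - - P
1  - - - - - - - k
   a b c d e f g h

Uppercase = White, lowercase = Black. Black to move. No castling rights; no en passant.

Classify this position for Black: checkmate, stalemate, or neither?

stalemate

Black to move; black king on h1.
In check: no.
King squares — g1: attacked by Rg5; g2: attacked by Rg5; h2: attacked by Qe5.
Legal moves for Black: none.
Not in check and no legal moves → stalemate.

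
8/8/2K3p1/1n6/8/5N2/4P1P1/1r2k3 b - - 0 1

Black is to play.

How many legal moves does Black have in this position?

Black to move; king on e1.
In check: yes, from the white knight on f3.
Legal moves: Kf2, Kxe2, Kf1, Kd1.
Count: 4.

4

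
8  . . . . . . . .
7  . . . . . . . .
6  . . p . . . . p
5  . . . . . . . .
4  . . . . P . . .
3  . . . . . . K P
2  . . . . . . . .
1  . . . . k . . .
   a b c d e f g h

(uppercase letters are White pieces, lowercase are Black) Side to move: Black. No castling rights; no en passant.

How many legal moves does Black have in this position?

Black to move; king on e1.
In check: no.
Legal moves: Ke2, Kd2, Kf1, Kd1, h5, c5.
Count: 6.

6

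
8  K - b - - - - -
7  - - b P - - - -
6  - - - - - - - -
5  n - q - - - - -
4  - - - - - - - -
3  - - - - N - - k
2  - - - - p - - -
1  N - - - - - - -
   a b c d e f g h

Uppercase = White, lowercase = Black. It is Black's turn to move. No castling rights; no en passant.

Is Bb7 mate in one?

yes

After Bb7: white king on a8; in check: yes, from the black bishop on b7.
King squares — a7: attacked by Qc5; b7: attacked by Na5; b8: attacked by Bc7.
White has no legal moves → checkmate.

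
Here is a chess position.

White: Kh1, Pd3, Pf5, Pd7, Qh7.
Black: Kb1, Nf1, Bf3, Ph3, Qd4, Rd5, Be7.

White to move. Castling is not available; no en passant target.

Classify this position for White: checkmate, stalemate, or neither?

White to move; white king on h1.
In check: yes, from the black bishop on f3.
King squares — g1: attacked by Qd4; g2: attacked by Bf3; h2: attacked by Nf1.
Legal moves for White: none.
In check with no legal moves → checkmate.

checkmate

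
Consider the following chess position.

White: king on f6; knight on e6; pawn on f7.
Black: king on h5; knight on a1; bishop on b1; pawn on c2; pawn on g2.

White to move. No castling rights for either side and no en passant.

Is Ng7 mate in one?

After Ng7: black king on h5; in check: yes, from the white knight on g7.
Black has 3 legal replies: Kh6, Kh4, Kg4.
In check but a legal move exists → not checkmate.

no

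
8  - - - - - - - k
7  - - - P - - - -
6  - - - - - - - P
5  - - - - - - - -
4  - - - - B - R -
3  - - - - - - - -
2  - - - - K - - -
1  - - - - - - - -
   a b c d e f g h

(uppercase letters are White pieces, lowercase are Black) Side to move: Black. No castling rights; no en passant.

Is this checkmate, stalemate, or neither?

Black to move; black king on h8.
In check: no.
King squares — g7: attacked by Rg4; h7: attacked by Be4; g8: attacked by Rg4.
Legal moves for Black: none.
Not in check and no legal moves → stalemate.

stalemate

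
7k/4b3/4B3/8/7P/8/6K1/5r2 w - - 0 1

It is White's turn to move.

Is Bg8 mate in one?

no

After Bg8: black king on h8; in check: no.
Black is not in check, so this cannot be checkmate.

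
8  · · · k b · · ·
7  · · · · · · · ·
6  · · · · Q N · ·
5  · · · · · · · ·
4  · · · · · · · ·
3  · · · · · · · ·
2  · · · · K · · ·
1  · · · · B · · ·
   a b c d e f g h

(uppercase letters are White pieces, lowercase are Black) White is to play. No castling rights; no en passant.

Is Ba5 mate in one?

yes

After Ba5: black king on d8; in check: yes, from the white bishop on a5.
King squares — c7: attacked by Ba5; d7: attacked by Qe6; e7: attacked by Qe6; c8: attacked by Qe6; e8: own bishop.
Black has no legal moves → checkmate.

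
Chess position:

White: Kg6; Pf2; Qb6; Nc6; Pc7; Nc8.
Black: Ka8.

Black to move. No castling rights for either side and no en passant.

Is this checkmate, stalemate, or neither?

stalemate

Black to move; black king on a8.
In check: no.
King squares — a7: attacked by Qb6; b7: attacked by Qb6; b8: attacked by Qb6.
Legal moves for Black: none.
Not in check and no legal moves → stalemate.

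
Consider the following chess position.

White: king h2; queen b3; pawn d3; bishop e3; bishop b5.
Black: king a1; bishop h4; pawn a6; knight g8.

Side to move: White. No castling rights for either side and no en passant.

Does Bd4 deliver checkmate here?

yes

After Bd4: black king on a1; in check: yes, from the white bishop on d4.
King squares — b1: attacked by Qb3; a2: attacked by Qb3; b2: attacked by Qb3.
Black has no legal moves → checkmate.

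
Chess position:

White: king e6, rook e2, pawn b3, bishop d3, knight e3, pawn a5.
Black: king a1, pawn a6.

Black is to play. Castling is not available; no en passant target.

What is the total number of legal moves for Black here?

Black to move; king on a1.
In check: no.
Legal moves: none.
Count: 0.

0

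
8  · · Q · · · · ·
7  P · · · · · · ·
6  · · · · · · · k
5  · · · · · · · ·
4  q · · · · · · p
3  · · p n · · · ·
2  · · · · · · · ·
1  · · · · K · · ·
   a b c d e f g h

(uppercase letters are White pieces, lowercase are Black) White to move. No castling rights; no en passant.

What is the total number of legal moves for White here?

White to move; king on e1.
In check: yes, from the black knight on d3.
Legal moves: Ke2, Kf1.
Count: 2.

2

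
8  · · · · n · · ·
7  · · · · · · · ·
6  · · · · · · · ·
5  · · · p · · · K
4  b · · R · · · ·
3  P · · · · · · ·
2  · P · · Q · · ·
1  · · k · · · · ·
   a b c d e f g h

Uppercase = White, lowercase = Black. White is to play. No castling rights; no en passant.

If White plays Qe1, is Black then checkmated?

no

After Qe1: black king on c1; in check: yes, from the white queen on e1.
Black has 3 legal replies: Kc2, Kxb2, Bd1+.
In check but a legal move exists → not checkmate.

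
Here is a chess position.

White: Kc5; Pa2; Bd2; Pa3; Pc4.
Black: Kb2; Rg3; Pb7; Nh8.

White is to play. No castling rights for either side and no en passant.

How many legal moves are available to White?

White to move; king on c5.
In check: no.
Legal moves: Kd6, Kb6, Kd5, Kb5, Kd4, Kb4, Bh6, Bg5, Ba5, Bf4, Bb4, Be3, Bc3+, Be1, Bc1+, a4.
Count: 16.

16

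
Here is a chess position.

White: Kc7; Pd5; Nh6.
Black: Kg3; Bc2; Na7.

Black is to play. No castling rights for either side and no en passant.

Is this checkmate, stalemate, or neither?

Black to move; black king on g3.
In check: no.
Legal moves for Black include: Nc8, Nc6, Nb5+, Kh4, Kf4, Kh3, Kf3, Kh2, Kg2, Kf2, Bh7, Bg6, Bf5, Be4, Ba4, Bd3, Bb3, Bd1, ... (list truncated; more exist).
Black has legal moves and is not in check → neither.

neither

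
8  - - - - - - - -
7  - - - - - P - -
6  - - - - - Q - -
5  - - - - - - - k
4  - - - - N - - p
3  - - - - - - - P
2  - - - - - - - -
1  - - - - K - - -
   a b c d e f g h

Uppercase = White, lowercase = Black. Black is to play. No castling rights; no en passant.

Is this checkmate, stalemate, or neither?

Black to move; black king on h5.
In check: no.
King squares — g4: attacked by Ph3; h4: own pawn; g5: attacked by Ne4; g6: attacked by Qf6; h6: attacked by Qf6.
Legal moves for Black: none.
Not in check and no legal moves → stalemate.

stalemate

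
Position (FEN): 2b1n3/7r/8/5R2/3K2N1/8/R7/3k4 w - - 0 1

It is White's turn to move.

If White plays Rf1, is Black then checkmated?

After Rf1: black king on d1; in check: yes, from the white rook on f1.
King squares — c1: attacked by Rf1; e1: attacked by Rf1; c2: attacked by Ra2; d2: attacked by Ra2; e2: attacked by Ra2.
Black has no legal moves → checkmate.

yes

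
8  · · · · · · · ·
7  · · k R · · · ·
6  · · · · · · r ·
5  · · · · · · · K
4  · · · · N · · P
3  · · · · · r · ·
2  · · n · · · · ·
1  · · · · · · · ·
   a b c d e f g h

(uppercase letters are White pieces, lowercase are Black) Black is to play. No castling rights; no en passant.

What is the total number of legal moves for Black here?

5

Black to move; king on c7.
In check: yes, from the white rook on d7.
Legal moves: Kc8, Kb8, Kxd7, Kc6, Kb6.
Count: 5.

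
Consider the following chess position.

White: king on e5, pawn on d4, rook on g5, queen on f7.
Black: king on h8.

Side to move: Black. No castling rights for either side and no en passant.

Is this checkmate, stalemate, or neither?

Black to move; black king on h8.
In check: no.
King squares — g7: attacked by Rg5; h7: attacked by Qf7; g8: attacked by Rg5.
Legal moves for Black: none.
Not in check and no legal moves → stalemate.

stalemate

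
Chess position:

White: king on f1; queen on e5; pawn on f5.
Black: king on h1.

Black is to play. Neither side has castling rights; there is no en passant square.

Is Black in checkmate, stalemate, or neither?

stalemate

Black to move; black king on h1.
In check: no.
King squares — g1: attacked by Kf1; g2: attacked by Kf1; h2: attacked by Qe5.
Legal moves for Black: none.
Not in check and no legal moves → stalemate.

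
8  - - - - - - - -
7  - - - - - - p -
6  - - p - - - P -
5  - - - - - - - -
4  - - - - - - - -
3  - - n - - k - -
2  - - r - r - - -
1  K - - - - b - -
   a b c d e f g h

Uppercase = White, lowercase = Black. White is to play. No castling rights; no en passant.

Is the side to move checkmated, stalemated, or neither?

stalemate

White to move; white king on a1.
In check: no.
King squares — b1: attacked by Nc3; a2: attacked by Rc2; b2: attacked by Rc2.
Legal moves for White: none.
Not in check and no legal moves → stalemate.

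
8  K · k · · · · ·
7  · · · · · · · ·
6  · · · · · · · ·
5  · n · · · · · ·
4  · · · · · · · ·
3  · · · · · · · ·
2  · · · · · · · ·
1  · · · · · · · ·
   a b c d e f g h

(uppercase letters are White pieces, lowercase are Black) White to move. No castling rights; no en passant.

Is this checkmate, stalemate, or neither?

White to move; white king on a8.
In check: no.
King squares — a7: attacked by Nb5; b7: attacked by Kc8; b8: attacked by Kc8.
Legal moves for White: none.
Not in check and no legal moves → stalemate.

stalemate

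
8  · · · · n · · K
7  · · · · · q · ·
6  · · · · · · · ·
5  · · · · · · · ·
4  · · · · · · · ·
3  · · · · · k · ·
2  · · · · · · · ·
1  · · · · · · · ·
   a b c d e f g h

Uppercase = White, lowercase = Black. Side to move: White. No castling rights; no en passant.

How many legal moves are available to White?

White to move; king on h8.
In check: no.
Legal moves: none.
Count: 0.

0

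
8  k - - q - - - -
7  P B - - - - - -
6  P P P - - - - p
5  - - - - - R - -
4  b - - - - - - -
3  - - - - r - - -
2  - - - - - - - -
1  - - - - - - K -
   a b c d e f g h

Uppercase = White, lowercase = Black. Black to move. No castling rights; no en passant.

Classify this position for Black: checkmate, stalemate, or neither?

checkmate

Black to move; black king on a8.
In check: yes, from the white bishop on b7.
King squares — a7: attacked by Pb6; b7: attacked by Pa6; b8: attacked by Pa7.
Legal moves for Black: none.
In check with no legal moves → checkmate.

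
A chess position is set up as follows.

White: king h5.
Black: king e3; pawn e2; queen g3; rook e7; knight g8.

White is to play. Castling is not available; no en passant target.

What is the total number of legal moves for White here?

0

White to move; king on h5.
In check: no.
Legal moves: none.
Count: 0.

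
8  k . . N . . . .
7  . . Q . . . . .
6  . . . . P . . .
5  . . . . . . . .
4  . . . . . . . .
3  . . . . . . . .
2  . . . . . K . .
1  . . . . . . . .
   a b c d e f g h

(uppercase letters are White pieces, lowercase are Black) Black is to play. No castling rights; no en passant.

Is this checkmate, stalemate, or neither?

stalemate

Black to move; black king on a8.
In check: no.
King squares — a7: attacked by Qc7; b7: attacked by Qc7; b8: attacked by Qc7.
Legal moves for Black: none.
Not in check and no legal moves → stalemate.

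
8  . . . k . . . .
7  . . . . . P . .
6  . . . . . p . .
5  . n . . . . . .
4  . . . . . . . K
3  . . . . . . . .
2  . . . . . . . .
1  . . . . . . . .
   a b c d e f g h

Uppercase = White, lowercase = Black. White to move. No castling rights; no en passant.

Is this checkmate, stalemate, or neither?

neither

White to move; white king on h4.
In check: no.
Legal moves for White: Kh5, Kg4, Kh3, Kg3, f8=Q+, f8=R+, f8=B, f8=N.
White has 8 legal moves and is not in check → neither.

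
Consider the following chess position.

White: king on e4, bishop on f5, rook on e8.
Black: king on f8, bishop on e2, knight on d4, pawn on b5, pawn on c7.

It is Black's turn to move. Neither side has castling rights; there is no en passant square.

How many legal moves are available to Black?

3

Black to move; king on f8.
In check: yes, from the white rook on e8.
Legal moves: Kxe8, Kg7, Kf7.
Count: 3.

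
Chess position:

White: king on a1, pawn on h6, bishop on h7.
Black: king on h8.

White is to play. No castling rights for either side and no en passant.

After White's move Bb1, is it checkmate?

After Bb1: black king on h8; in check: no.
Black is not in check, so this cannot be checkmate.

no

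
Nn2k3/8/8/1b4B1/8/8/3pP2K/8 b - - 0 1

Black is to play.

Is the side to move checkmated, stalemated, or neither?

Black to move; black king on e8.
In check: no.
Legal moves for Black: Kf8, Kf7, Kd7, Nd7, Nc6, Na6, Bd7, Bc6, Ba6, Bc4, Ba4, Bd3, Bxe2, d1=Q, d1=R, d1=B, d1=N.
Black has 17 legal moves and is not in check → neither.

neither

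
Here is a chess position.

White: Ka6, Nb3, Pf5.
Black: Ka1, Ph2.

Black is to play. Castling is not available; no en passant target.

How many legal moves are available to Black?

3

Black to move; king on a1.
In check: yes, from the white knight on b3.
Legal moves: Kb2, Ka2, Kb1.
Count: 3.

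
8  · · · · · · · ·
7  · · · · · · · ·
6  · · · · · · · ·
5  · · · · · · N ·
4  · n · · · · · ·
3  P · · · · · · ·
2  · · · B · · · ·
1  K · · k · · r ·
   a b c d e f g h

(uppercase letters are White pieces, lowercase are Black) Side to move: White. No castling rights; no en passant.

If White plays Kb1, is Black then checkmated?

After Kb1: black king on d1; in check: no.
Black is not in check, so this cannot be checkmate.

no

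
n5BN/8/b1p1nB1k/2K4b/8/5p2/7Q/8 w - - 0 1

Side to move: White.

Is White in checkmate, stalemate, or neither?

White to move; white king on c5.
In check: yes, from the black knight on e6.
King squares — b4: available; c4: attacked by Ba6; d4: attacked by Ne6; b5: attacked by Ba6; d5: attacked by Pc6; b6: attacked by Na8; c6: available; d6: available.
Legal moves for White: Kd6, Kxc6, Kb4, Bxe6.
White is in check but has 4 legal moves → neither.

neither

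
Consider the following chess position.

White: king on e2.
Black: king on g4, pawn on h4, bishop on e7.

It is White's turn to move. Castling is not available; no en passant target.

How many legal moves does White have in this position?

White to move; king on e2.
In check: no.
Legal moves: Ke3, Kd3, Kf2, Kd2, Kf1, Ke1, Kd1.
Count: 7.

7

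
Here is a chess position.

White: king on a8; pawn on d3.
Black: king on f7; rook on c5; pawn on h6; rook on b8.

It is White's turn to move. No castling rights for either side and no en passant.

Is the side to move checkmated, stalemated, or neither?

neither

White to move; white king on a8.
In check: yes, from the black rook on b8.
Legal moves for White: Kxb8, Ka7.
White is in check but has 2 legal moves → neither.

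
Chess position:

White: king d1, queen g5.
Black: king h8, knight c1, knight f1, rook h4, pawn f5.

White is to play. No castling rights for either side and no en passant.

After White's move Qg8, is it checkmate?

After Qg8: black king on h8; in check: yes, from the white queen on g8.
Black has 1 legal reply: Kxg8.
In check but a legal move exists → not checkmate.

no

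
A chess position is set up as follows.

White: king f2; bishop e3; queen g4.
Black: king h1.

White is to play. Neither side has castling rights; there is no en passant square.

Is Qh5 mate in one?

yes

After Qh5: black king on h1; in check: yes, from the white queen on h5.
King squares — g1: attacked by Kf2; g2: attacked by Kf2; h2: attacked by Qh5.
Black has no legal moves → checkmate.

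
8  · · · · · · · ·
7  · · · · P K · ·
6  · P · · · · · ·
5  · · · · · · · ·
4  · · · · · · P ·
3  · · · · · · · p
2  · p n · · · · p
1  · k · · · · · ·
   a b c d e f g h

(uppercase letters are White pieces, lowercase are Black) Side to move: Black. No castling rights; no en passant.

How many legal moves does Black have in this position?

Black to move; king on b1.
In check: no.
Legal moves: Nd4, Nb4, Ne3, Na3, Ne1, Na1, Ka2, Kc1, Ka1, h1=Q, h1=R, h1=B, h1=N.
Count: 13.

13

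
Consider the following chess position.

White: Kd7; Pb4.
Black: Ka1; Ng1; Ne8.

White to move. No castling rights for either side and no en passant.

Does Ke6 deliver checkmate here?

no

After Ke6: black king on a1; in check: no.
Black is not in check, so this cannot be checkmate.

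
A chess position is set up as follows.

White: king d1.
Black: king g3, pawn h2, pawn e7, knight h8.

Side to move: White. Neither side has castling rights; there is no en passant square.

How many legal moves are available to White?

White to move; king on d1.
In check: no.
Legal moves: Ke2, Kd2, Kc2, Ke1, Kc1.
Count: 5.

5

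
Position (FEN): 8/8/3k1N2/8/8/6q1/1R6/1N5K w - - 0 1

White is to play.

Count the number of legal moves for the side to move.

White to move; king on h1.
In check: no.
Legal moves: Ng8, Ne8+, Nh7, Nd7, Nh5, Nd5, Ng4, Ne4+, Rb8, Rb7, Rb6+, Rb5, Rb4, Rb3, Rh2, Rg2, Rf2, Re2, Rd2+, Rc2, Ra2, Nc3, Na3, Nd2.
Count: 24.

24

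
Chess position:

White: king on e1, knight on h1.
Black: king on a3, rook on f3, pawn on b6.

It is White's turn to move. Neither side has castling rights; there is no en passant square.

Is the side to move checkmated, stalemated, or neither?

White to move; white king on e1.
In check: no.
Legal moves for White: Ng3, Nf2, Ke2, Kd2, Kd1.
White has 5 legal moves and is not in check → neither.

neither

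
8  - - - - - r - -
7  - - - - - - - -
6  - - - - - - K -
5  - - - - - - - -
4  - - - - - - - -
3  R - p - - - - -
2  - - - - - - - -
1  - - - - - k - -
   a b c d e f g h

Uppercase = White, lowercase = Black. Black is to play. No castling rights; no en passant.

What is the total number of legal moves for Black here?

Black to move; king on f1.
In check: no.
Legal moves: Rh8, Rg8+, Re8, Rd8, Rc8, Rb8, Ra8, Rf7, Rf6+, Rf5, Rf4, Rf3, Rf2, Kg2, Kf2, Ke2, Kg1, Ke1, c2.
Count: 19.

19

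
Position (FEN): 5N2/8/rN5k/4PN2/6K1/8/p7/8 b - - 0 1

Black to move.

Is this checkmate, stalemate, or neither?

Black to move; black king on h6.
In check: yes, from the white knight on f5.
King squares — g5: attacked by Kg4; h5: attacked by Kg4; g6: attacked by Nf8; g7: attacked by Nf5; h7: attacked by Nf8.
Legal moves for Black: none.
In check with no legal moves → checkmate.

checkmate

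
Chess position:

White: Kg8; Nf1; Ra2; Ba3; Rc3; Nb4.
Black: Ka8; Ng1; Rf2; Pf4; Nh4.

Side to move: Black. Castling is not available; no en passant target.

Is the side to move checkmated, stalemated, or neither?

neither

Black to move; black king on a8.
In check: no.
Legal moves for Black include: Kb8, Kb7, Ka7, Ng6, Nf5, Nhf3, Ng2, Rf3, Rh2, Rg2+, Re2, Rd2, Rc2, Rb2, Rxa2, Rxf1, Nh3, Ngf3, ... (list truncated; more exist).
Black has legal moves and is not in check → neither.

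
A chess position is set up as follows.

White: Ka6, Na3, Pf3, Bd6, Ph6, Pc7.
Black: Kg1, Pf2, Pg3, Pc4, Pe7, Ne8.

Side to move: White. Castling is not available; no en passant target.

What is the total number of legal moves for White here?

White to move; king on a6.
In check: no.
Legal moves: Bxe7, Be5, Bc5, Bf4, Bb4, Bxg3, Kb7, Ka7, Kb6, Kb5, Ka5, Nb5, Nxc4, Nc2, Nb1, c8=Q, c8=R, c8=B, c8=N, h7, f4.
Count: 21.

21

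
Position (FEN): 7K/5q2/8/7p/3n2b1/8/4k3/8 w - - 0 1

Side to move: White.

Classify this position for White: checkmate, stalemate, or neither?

stalemate

White to move; white king on h8.
In check: no.
King squares — g7: attacked by Qf7; h7: attacked by Qf7; g8: attacked by Qf7.
Legal moves for White: none.
Not in check and no legal moves → stalemate.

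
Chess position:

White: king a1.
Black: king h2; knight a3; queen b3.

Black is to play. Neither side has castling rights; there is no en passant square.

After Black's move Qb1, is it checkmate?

After Qb1: white king on a1; in check: yes, from the black queen on b1.
King squares — b1: attacked by Na3; a2: attacked by Qb1; b2: attacked by Qb1.
White has no legal moves → checkmate.

yes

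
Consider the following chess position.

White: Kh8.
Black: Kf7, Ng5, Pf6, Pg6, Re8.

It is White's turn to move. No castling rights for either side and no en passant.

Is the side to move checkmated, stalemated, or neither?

White to move; white king on h8.
In check: yes, from the black rook on e8.
King squares — g7: attacked by Kf7; h7: attacked by Ng5; g8: attacked by Kf7.
Legal moves for White: none.
In check with no legal moves → checkmate.

checkmate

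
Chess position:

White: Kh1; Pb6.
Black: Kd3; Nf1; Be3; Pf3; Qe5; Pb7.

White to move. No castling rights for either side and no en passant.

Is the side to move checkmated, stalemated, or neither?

White to move; white king on h1.
In check: no.
King squares — g1: attacked by Be3; g2: attacked by Pf3; h2: attacked by Nf1.
Legal moves for White: none.
Not in check and no legal moves → stalemate.

stalemate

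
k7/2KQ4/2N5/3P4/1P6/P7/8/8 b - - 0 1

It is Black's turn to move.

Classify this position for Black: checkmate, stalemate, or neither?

Black to move; black king on a8.
In check: no.
King squares — a7: attacked by Nc6; b7: attacked by Kc7; b8: attacked by Nc6.
Legal moves for Black: none.
Not in check and no legal moves → stalemate.

stalemate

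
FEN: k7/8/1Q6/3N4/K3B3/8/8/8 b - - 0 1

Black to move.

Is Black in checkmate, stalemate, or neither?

stalemate

Black to move; black king on a8.
In check: no.
King squares — a7: attacked by Qb6; b7: attacked by Qb6; b8: attacked by Qb6.
Legal moves for Black: none.
Not in check and no legal moves → stalemate.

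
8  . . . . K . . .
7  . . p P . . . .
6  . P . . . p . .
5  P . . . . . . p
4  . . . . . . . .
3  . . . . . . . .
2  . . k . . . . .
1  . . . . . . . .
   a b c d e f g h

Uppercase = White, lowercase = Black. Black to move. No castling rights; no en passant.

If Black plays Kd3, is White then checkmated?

no

After Kd3: white king on e8; in check: no.
White is not in check, so this cannot be checkmate.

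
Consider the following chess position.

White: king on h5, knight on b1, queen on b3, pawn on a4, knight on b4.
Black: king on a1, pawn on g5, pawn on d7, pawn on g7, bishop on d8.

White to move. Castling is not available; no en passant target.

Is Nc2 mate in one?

After Nc2: black king on a1; in check: yes, from the white knight on c2.
King squares — b1: attacked by Qb3; a2: attacked by Qb3; b2: attacked by Qb3.
Black has no legal moves → checkmate.

yes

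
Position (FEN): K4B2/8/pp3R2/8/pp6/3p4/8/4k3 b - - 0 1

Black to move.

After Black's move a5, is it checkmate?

no

After a5: white king on a8; in check: no.
White is not in check, so this cannot be checkmate.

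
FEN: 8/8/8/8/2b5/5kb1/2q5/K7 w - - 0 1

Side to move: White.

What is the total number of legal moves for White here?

White to move; king on a1.
In check: no.
Legal moves: none.
Count: 0.

0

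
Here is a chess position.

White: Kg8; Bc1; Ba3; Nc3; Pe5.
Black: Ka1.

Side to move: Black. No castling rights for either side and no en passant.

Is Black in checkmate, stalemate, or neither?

Black to move; black king on a1.
In check: no.
King squares — b1: attacked by Nc3; a2: attacked by Nc3; b2: attacked by Bc1.
Legal moves for Black: none.
Not in check and no legal moves → stalemate.

stalemate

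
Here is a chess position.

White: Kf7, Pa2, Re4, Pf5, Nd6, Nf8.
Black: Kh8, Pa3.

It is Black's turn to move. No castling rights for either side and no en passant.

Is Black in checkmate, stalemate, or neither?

stalemate

Black to move; black king on h8.
In check: no.
King squares — g7: attacked by Kf7; h7: attacked by Nf8; g8: attacked by Kf7.
Legal moves for Black: none.
Not in check and no legal moves → stalemate.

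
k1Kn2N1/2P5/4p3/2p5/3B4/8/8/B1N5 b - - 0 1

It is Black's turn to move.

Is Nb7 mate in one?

no

After Nb7: white king on c8; in check: no.
White is not in check, so this cannot be checkmate.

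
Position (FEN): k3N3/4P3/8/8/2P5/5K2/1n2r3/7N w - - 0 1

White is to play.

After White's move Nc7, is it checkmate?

After Nc7: black king on a8; in check: yes, from the white knight on c7.
Black has 3 legal replies: Kb8, Kb7, Ka7.
In check but a legal move exists → not checkmate.

no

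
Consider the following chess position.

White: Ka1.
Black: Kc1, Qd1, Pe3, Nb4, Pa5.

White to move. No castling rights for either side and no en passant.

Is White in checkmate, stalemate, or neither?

stalemate

White to move; white king on a1.
In check: no.
King squares — b1: attacked by Kc1; a2: attacked by Nb4; b2: attacked by Kc1.
Legal moves for White: none.
Not in check and no legal moves → stalemate.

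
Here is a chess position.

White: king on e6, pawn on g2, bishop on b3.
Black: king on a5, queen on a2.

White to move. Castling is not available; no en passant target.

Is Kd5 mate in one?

After Kd5: black king on a5; in check: no.
Black is not in check, so this cannot be checkmate.

no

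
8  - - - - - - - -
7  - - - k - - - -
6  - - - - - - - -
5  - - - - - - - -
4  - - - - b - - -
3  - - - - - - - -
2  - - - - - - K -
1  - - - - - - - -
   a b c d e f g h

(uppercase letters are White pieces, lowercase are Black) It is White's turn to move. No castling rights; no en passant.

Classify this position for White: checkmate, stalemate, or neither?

neither

White to move; white king on g2.
In check: yes, from the black bishop on e4.
King squares — f1: available; g1: available; h1: attacked by Be4; f2: available; h2: available; f3: attacked by Be4; g3: available; h3: available.
Legal moves for White: Kh3, Kg3, Kh2, Kf2, Kg1, Kf1.
White is in check but has 6 legal moves → neither.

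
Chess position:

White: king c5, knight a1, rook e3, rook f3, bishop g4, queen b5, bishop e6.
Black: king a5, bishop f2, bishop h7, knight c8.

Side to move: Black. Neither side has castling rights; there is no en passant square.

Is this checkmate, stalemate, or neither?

checkmate

Black to move; black king on a5.
In check: yes, from the white queen on b5.
King squares — a4: attacked by Qb5; b4: attacked by Qb5; b5: attacked by Kc5; a6: attacked by Qb5; b6: attacked by Qb5.
Legal moves for Black: none.
In check with no legal moves → checkmate.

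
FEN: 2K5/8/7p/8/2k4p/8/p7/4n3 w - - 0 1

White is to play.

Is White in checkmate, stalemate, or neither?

neither

White to move; white king on c8.
In check: no.
Legal moves for White: Kd8, Kb8, Kd7, Kc7, Kb7.
White has 5 legal moves and is not in check → neither.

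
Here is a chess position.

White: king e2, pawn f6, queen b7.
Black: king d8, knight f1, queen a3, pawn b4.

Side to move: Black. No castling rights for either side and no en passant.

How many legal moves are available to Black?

Black to move; king on d8.
In check: no.
Legal moves: Ke8, Qa8, Qa7, Qa6+, Qa5, Qa4, Qh3, Qg3, Qf3+, Qe3+, Qd3+, Qc3, Qb3, Qb2+, Qa2+, Qc1, Qa1, Ng3+, Ne3, Nh2, Nd2, b3.
Count: 22.

22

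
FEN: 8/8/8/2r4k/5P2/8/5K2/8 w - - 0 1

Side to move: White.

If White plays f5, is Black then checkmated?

After f5: black king on h5; in check: no.
Black is not in check, so this cannot be checkmate.

no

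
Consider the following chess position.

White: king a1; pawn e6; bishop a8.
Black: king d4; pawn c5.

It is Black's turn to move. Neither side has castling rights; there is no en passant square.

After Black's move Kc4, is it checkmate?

After Kc4: white king on a1; in check: no.
White is not in check, so this cannot be checkmate.

no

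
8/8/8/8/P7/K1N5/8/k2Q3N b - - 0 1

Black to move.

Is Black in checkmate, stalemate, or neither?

checkmate

Black to move; black king on a1.
In check: yes, from the white queen on d1.
King squares — b1: attacked by Qd1; a2: attacked by Ka3; b2: attacked by Ka3.
Legal moves for Black: none.
In check with no legal moves → checkmate.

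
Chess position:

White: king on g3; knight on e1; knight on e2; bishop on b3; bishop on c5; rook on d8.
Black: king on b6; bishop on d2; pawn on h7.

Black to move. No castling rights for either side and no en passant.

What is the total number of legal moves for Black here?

Black to move; king on b6.
In check: yes, from the white bishop on c5.
Legal moves: Kc7, Kb7, Kc6, Ka6, Kxc5, Kb5, Ka5.
Count: 7.

7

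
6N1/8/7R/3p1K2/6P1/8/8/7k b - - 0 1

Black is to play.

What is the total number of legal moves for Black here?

Black to move; king on h1.
In check: yes, from the white rook on h6.
Legal moves: Kg2, Kg1.
Count: 2.

2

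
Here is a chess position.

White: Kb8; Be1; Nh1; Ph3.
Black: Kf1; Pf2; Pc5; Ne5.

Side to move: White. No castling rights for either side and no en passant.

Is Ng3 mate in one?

no

After Ng3: black king on f1; in check: yes, from the white knight on g3.
Black has 3 legal replies: Kg2, Kg1, Kxe1.
In check but a legal move exists → not checkmate.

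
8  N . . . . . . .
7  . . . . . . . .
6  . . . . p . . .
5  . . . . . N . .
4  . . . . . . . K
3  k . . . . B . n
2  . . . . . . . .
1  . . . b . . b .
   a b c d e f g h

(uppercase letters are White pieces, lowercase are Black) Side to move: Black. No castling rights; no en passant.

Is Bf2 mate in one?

no

After Bf2: white king on h4; in check: yes, from the black bishop on f2.
White has 4 legal replies: Kh5, Kg4, Kxh3, Ng3.
In check but a legal move exists → not checkmate.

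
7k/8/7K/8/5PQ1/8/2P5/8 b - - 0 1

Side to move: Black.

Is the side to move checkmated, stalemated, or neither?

Black to move; black king on h8.
In check: no.
King squares — g7: attacked by Qg4; h7: attacked by Kh6; g8: attacked by Qg4.
Legal moves for Black: none.
Not in check and no legal moves → stalemate.

stalemate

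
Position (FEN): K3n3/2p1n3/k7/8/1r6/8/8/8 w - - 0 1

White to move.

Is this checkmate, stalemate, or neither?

stalemate

White to move; white king on a8.
In check: no.
King squares — a7: attacked by Ka6; b7: attacked by Rb4; b8: attacked by Rb4.
Legal moves for White: none.
Not in check and no legal moves → stalemate.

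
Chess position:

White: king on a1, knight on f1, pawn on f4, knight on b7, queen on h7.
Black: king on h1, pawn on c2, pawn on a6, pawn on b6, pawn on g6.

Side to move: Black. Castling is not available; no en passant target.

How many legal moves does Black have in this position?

2

Black to move; king on h1.
In check: yes, from the white queen on h7.
Legal moves: Kg2, Kg1.
Count: 2.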